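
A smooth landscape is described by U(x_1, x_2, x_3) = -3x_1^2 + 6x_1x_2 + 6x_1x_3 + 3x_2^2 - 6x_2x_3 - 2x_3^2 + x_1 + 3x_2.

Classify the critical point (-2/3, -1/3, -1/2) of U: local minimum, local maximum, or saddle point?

saddle point

The Hessian is constant: H = [[-6, 6, 6], [6, 6, -6], [6, -6, -4]].
Leading principal minors: Δ₁ = -6, Δ₂ = -72, Δ₃ = -144.
The minors fit neither the all-positive nor the alternating-sign pattern, so H is indefinite: a saddle point.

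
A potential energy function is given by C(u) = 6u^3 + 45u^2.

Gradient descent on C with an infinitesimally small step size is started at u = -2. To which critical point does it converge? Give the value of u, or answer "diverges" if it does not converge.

C'(u) = 18u(u + 5), so C'(-2) = -108.
Gradient descent moves in the -C' direction, i.e. u is increasing.
The nearest critical point in that direction is u = 0, where C'' = 90 > 0 (a local minimum). The iterate converges there.

0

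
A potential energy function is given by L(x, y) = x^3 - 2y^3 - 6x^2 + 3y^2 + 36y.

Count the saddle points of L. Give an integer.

L separates as a function of x plus a function of y, so ∇L=0 decouples.
∂L/∂x = 3x(x - 4) = 0 at x ∈ {0, 4}; ∂L/∂y = -6(y - 3)(y + 2) = 0 at y ∈ {-2, 3}.
The Hessian is diagonal: diag(L_xx, L_yy). Second derivatives: L_xx(0)=-12, L_xx(4)=12; L_yy(-2)=30, L_yy(3)=-30.
Saddle points occur where the two diagonal entries have opposite signs: (0, -2), (4, 3). Count: 2.

2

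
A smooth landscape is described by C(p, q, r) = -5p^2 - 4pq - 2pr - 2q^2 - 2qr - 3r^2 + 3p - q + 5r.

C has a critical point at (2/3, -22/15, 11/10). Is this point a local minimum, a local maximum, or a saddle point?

local maximum

The Hessian is constant: H = [[-10, -4, -2], [-4, -4, -2], [-2, -2, -6]].
Leading principal minors: Δ₁ = -10, Δ₂ = 24, Δ₃ = -120.
The minors alternate sign starting negative (−, +, −), so H is negative definite: a local maximum.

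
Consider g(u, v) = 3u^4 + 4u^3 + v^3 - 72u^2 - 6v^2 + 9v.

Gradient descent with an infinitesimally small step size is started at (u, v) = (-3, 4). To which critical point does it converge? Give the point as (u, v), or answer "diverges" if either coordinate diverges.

(-4, 3)

g is separable, so gradient descent decouples: u follows -∂g/∂u, v follows -∂g/∂v.
∂g/∂u = 12u(u - 3)(u + 4); at u=-3 this is 216, so u decreases.
∂g/∂v = 3(v - 3)(v - 1); at v=4 this is 9, so v decreases.
u converges to its nearest critical value -4 (a local min of the u-part); v converges to 3. The iterate converges to (-4, 3).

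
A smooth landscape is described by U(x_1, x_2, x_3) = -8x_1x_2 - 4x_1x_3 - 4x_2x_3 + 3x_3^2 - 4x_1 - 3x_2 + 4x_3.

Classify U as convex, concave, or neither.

U is quadratic, so its Hessian is the constant matrix H = [[0, -8, -4], [-8, 0, -4], [-4, -4, 6]].
Leading principal minors: 0, -64, -640.
Neither pattern holds ⇒ H is indefinite ⇒ neither convex nor concave.

neither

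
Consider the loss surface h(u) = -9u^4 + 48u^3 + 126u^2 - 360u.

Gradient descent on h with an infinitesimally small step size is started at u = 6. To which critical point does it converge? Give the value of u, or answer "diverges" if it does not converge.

h'(u) = -36(u - 5)(u - 1)(u + 2), so h'(6) = -1440.
Gradient descent moves in the -h' direction, i.e. u is increasing.
There is no critical point above u=6, and h' keeps the same sign, so the iterate runs off to +∞.

diverges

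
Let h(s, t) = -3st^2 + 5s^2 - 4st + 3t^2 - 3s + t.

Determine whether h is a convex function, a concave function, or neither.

The term -3st^2 is cubic, so the Hessian is not constant.
∂²h/∂t² = -6s + 6, which takes both signs as s varies (negative for sufficiently large s). A diagonal entry of the Hessian changing sign means the Hessian is neither positive- nor negative-semidefinite on all of R^2.

neither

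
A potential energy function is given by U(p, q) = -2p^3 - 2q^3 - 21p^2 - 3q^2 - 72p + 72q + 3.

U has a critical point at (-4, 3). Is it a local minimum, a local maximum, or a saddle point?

The mixed partial ∂²U/∂p∂q is 0, so the Hessian at any point is diag(U_pp, U_qq) = diag(-6(2p + 7), -6(2q + 1)).
At (-4, 3): H = diag(6, -42).
The eigenvalues have opposite signs, so H is indefinite: a saddle point.

saddle point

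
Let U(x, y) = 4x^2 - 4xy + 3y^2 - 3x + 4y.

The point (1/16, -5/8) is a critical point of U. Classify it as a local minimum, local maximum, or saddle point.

local minimum

The Hessian of U is constant: H = [[8, -4], [-4, 6]].
det(H) = 8·6 − (-4)² = 32.
det(H) > 0 and tr(H) = 14 > 0, so H is positive definite and the point is a local minimum.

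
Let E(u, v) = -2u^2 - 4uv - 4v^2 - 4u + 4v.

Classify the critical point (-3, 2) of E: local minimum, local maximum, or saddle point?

The Hessian of E is constant: H = [[-4, -4], [-4, -8]].
det(H) = (-4)·(-8) − (-4)² = 16.
det(H) > 0 and tr(H) = -12 < 0, so H is negative definite and the point is a local maximum.

local maximum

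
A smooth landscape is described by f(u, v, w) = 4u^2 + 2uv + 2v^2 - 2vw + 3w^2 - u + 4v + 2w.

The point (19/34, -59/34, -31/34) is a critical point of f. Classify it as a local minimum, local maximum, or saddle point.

The Hessian is constant: H = [[8, 2, 0], [2, 4, -2], [0, -2, 6]].
Leading principal minors: Δ₁ = 8, Δ₂ = 28, Δ₃ = 136.
All leading minors are positive, so H is positive definite: a local minimum.

local minimum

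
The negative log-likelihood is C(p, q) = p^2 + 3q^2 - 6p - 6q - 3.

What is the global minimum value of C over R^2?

C(p,q) separates as A(p) + B(q) − 3, so its minimum is min A + min B − 3.
A'(p) = 2p - 6 vanishes at p ∈ {3}; B'(q) = 6q - 6 vanishes at q ∈ {1}.
Local minima of A (where A''>0): A(3)=-9. Local minima of B: B(1)=-3.
So the global minimum of C is A(3) + B(1) − 3 = -9 − 3 − 3 = -15, attained at (3, 1).

-15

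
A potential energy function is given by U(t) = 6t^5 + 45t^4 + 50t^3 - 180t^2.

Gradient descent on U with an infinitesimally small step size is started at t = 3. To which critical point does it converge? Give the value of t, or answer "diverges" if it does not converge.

1

U'(t) = 30t(t - 1)(t + 3)(t + 4), so U'(3) = 7560.
Gradient descent moves in the -U' direction, i.e. t is decreasing.
The nearest critical point in that direction is t = 1, where U'' = 600 > 0 (a local minimum). The iterate converges there.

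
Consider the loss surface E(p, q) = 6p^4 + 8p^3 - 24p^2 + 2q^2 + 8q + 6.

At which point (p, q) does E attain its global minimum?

(-2, -2)

E(p,q) separates as A(p) + B(q) + 6, so its minimum is min A + min B + 6.
A'(p) = 24p(p - 1)(p + 2) vanishes at p ∈ {-2, 0, 1}; B'(q) = 4q + 8 vanishes at q ∈ {-2}.
Local minima of A (where A''>0): A(-2)=-64, A(1)=-10. Local minima of B: B(-2)=-8.
So the global minimum of E is A(-2) + B(-2) + 6 = -64 − 8 + 6 = -66, attained at (-2, -2).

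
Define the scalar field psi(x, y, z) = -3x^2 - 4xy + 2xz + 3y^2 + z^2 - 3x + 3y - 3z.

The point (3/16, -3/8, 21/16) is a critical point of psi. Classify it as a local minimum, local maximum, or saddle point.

The Hessian is constant: H = [[-6, -4, 2], [-4, 6, 0], [2, 0, 2]].
Leading principal minors: Δ₁ = -6, Δ₂ = -52, Δ₃ = -128.
The minors fit neither the all-positive nor the alternating-sign pattern, so H is indefinite: a saddle point.

saddle point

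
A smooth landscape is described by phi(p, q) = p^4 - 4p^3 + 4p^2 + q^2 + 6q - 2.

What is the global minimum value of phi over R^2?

phi(p,q) separates as A(p) + B(q) − 2, so its minimum is min A + min B − 2.
A'(p) = 4p(p - 2)(p - 1) vanishes at p ∈ {0, 1, 2}; B'(q) = 2q + 6 vanishes at q ∈ {-3}.
Local minima of A (where A''>0): A(0)=0, A(2)=0. Local minima of B: B(-3)=-9.
So the global minimum of phi is A(0) + B(-3) − 2 = 0 − 9 − 2 = -11, attained at (0, -3).

-11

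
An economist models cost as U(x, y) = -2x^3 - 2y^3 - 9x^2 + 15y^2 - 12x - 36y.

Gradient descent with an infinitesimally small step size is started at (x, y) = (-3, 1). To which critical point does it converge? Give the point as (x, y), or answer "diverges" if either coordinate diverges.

(-2, 2)

U is separable, so gradient descent decouples: x follows -∂U/∂x, y follows -∂U/∂y.
∂U/∂x = -6(x + 1)(x + 2); at x=-3 this is -12, so x increases.
∂U/∂y = -6(y - 3)(y - 2); at y=1 this is -12, so y increases.
x converges to its nearest critical value -2 (a local min of the x-part); y converges to 2. The iterate converges to (-2, 2).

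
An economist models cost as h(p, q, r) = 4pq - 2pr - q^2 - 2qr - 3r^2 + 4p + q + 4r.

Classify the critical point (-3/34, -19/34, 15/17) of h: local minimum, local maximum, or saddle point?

The Hessian is constant: H = [[0, 4, -2], [4, -2, -2], [-2, -2, -6]].
Leading principal minors: Δ₁ = 0, Δ₂ = -16, Δ₃ = 136.
The minors fit neither the all-positive nor the alternating-sign pattern, so H is indefinite: a saddle point.

saddle point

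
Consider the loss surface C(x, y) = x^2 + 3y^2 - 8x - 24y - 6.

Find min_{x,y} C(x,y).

C(x,y) separates as P(x) + Q(y) − 6, so its minimum is min P + min Q − 6.
P'(x) = 2x - 8 vanishes at x ∈ {4}; Q'(y) = 6y - 24 vanishes at y ∈ {4}.
Local minima of P (where P''>0): P(4)=-16. Local minima of Q: Q(4)=-48.
So the global minimum of C is P(4) + Q(4) − 6 = -16 − 48 − 6 = -70, attained at (4, 4).

-70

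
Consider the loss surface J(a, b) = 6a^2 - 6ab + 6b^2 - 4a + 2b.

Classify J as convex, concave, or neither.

J is quadratic, so its Hessian is the constant matrix H = [[12, -6], [-6, 12]].
det(H) = 108, tr(H) = 24.
det(H) > 0 and tr(H) > 0, so H is positive definite everywhere: convex.

convex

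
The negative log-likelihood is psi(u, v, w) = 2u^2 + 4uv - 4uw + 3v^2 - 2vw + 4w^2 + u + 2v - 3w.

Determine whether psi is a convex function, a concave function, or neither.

convex

psi is quadratic, so its Hessian is the constant matrix H = [[4, 4, -4], [4, 6, -2], [-4, -2, 8]].
Leading principal minors: 4, 8, 16.
All positive ⇒ H ≻ 0 ⇒ convex.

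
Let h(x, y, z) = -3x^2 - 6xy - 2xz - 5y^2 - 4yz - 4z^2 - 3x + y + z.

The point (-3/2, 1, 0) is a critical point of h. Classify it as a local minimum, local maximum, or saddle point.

The Hessian is constant: H = [[-6, -6, -2], [-6, -10, -4], [-2, -4, -8]].
Leading principal minors: Δ₁ = -6, Δ₂ = 24, Δ₃ = -152.
The minors alternate sign starting negative (−, +, −), so H is negative definite: a local maximum.

local maximum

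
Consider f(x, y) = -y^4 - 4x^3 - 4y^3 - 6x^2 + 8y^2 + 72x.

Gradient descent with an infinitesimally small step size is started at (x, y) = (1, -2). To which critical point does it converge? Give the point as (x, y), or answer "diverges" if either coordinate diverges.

f is separable, so gradient descent decouples: x follows -∂f/∂x, y follows -∂f/∂y.
∂f/∂x = -12(x - 2)(x + 3); at x=1 this is 48, so x decreases.
∂f/∂y = -4y(y - 1)(y + 4); at y=-2 this is -48, so y increases.
x converges to its nearest critical value -3 (a local min of the x-part); y converges to 0. The iterate converges to (-3, 0).

(-3, 0)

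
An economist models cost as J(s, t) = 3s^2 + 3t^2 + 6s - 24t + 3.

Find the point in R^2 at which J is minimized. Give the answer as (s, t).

(-1, 4)

J(s,t) separates as P(s) + Q(t) + 3, so its minimum is min P + min Q + 3.
P'(s) = 6s + 6 vanishes at s ∈ {-1}; Q'(t) = 6(t - 4) vanishes at t ∈ {4}.
Local minima of P (where P''>0): P(-1)=-3. Local minima of Q: Q(4)=-48.
So the global minimum of J is P(-1) + Q(4) + 3 = -3 − 48 + 3 = -48, attained at (-1, 4).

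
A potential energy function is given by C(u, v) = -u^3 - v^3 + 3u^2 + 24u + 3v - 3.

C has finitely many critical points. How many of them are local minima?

C separates as a function of u plus a function of v, so ∇C=0 decouples.
∂C/∂u = -3(u - 4)(u + 2) = 0 at u ∈ {-2, 4}; ∂C/∂v = -3(v - 1)(v + 1) = 0 at v ∈ {-1, 1}.
The Hessian is diagonal: diag(C_uu, C_vv). Second derivatives: C_uu(-2)=18, C_uu(4)=-18; C_vv(-1)=6, C_vv(1)=-6.
Local minima occur where both diagonal entries positive: (-2, -1). Count: 1.

1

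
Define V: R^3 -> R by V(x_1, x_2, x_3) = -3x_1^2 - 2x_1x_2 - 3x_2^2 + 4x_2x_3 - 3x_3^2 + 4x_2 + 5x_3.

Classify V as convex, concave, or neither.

concave

V is quadratic, so its Hessian is the constant matrix H = [[-6, -2, 0], [-2, -6, 4], [0, 4, -6]].
Leading principal minors: -6, 32, -96.
Signs alternate −, +, − ⇒ H ≺ 0 ⇒ concave.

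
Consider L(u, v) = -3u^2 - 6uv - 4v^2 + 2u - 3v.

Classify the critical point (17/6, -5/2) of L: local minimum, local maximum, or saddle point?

The Hessian of L is constant: H = [[-6, -6], [-6, -8]].
det(H) = (-6)·(-8) − (-6)² = 12.
det(H) > 0 and tr(H) = -14 < 0, so H is negative definite and the point is a local maximum.

local maximum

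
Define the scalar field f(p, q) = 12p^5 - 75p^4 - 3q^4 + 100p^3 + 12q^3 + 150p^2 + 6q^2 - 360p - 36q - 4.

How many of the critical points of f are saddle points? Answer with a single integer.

f separates as a function of p plus a function of q, so ∇f=0 decouples.
∂f/∂p = 60(p - 3)(p - 2)(p - 1)(p + 1) = 0 at p ∈ {-1, 1, 2, 3}; ∂f/∂q = -12(q - 3)(q - 1)(q + 1) = 0 at q ∈ {-1, 1, 3}.
The Hessian is diagonal: diag(f_pp, f_qq). Second derivatives: f_pp(-1)=-1440, f_pp(1)=240, f_pp(2)=-180, f_pp(3)=480; f_qq(-1)=-96, f_qq(1)=48, f_qq(3)=-96.
Saddle points occur where the two diagonal entries have opposite signs: (-1, 1), (1, -1), (1, 3), (2, 1), (3, -1), (3, 3). Count: 6.

6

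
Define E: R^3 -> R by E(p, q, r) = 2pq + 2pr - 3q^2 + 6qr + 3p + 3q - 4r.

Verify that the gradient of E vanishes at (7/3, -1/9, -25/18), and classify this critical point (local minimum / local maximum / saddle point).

saddle point

∇E = (2q + 2r + 3, 2p - 6q + 6r + 3, 2p + 6q - 4); substituting (7/3, -1/9, -25/18) gives ∇E = (0, 0, 0), so (7/3, -1/9, -25/18) is indeed a critical point.
The Hessian is constant: H = [[0, 2, 2], [2, -6, 6], [2, 6, 0]].
Leading principal minors: Δ₁ = 0, Δ₂ = -4, Δ₃ = 72.
The minors fit neither the all-positive nor the alternating-sign pattern, so H is indefinite: a saddle point.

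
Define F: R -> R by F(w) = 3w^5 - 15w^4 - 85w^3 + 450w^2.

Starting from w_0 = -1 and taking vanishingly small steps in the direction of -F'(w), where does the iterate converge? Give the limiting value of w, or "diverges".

F'(w) = 15w(w - 5)(w - 3)(w + 4), so F'(-1) = -1080.
Gradient descent moves in the -F' direction, i.e. w is increasing.
The nearest critical point in that direction is w = 0, where F'' = 900 > 0 (a local minimum). The iterate converges there.

0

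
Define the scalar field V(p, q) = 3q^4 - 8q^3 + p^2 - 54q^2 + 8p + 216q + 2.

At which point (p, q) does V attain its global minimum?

(-4, -3)

V(p,q) separates as A(p) + B(q) + 2, so its minimum is min A + min B + 2.
A'(p) = 2p + 8 vanishes at p ∈ {-4}; B'(q) = 12(q - 3)(q - 2)(q + 3) vanishes at q ∈ {-3, 2, 3}.
Local minima of A (where A''>0): A(-4)=-16. Local minima of B: B(-3)=-675, B(3)=189.
So the global minimum of V is A(-4) + B(-3) + 2 = -16 − 675 + 2 = -689, attained at (-4, -3).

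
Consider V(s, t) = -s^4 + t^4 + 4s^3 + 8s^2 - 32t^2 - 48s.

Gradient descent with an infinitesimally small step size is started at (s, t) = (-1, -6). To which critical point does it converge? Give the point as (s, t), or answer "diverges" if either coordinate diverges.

(2, -4)

V is separable, so gradient descent decouples: s follows -∂V/∂s, t follows -∂V/∂t.
∂V/∂s = -4(s - 3)(s - 2)(s + 2); at s=-1 this is -48, so s increases.
∂V/∂t = 4t(t - 4)(t + 4); at t=-6 this is -480, so t increases.
s converges to its nearest critical value 2 (a local min of the s-part); t converges to -4. The iterate converges to (2, -4).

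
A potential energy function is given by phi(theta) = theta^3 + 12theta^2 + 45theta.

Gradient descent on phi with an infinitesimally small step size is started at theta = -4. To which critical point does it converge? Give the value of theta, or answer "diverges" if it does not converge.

-3

phi'(theta) = 3(theta + 3)(theta + 5), so phi'(-4) = -3.
Gradient descent moves in the -phi' direction, i.e. theta is increasing.
The nearest critical point in that direction is theta = -3, where phi'' = 6 > 0 (a local minimum). The iterate converges there.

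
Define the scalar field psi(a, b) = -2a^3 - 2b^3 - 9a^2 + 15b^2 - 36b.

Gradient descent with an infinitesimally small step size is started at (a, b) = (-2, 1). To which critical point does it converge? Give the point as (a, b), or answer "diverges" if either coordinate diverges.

(-3, 2)

psi is separable, so gradient descent decouples: a follows -∂psi/∂a, b follows -∂psi/∂b.
∂psi/∂a = -6a(a + 3); at a=-2 this is 12, so a decreases.
∂psi/∂b = -6(b - 3)(b - 2); at b=1 this is -12, so b increases.
a converges to its nearest critical value -3 (a local min of the a-part); b converges to 2. The iterate converges to (-3, 2).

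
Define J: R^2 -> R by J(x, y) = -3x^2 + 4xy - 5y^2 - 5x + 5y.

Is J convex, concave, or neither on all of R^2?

J is quadratic, so its Hessian is the constant matrix H = [[-6, 4], [4, -10]].
det(H) = 44, tr(H) = -16.
det(H) > 0 and tr(H) < 0, so H is negative definite everywhere: concave.

concave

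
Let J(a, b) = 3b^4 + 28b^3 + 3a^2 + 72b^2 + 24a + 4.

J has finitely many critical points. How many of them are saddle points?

1

J separates as a function of a plus a function of b, so ∇J=0 decouples.
∂J/∂a = 6(a + 4) = 0 at a ∈ {-4}; ∂J/∂b = 12b(b + 3)(b + 4) = 0 at b ∈ {-4, -3, 0}.
The Hessian is diagonal: diag(J_aa, J_bb). Second derivatives: J_aa(-4)=6; J_bb(-4)=48, J_bb(-3)=-36, J_bb(0)=144.
Saddle points occur where the two diagonal entries have opposite signs: (-4, -3). Count: 1.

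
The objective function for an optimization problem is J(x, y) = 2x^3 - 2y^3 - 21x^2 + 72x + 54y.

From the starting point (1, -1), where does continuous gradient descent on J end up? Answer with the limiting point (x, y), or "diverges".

diverges

J is separable, so gradient descent decouples: x follows -∂J/∂x, y follows -∂J/∂y.
∂J/∂x = 6(x - 4)(x - 3); at x=1 this is 36, so x decreases.
∂J/∂y = -6(y - 3)(y + 3); at y=-1 this is 48, so y decreases.
The x-coordinate has no critical point in that direction and runs off to infinity.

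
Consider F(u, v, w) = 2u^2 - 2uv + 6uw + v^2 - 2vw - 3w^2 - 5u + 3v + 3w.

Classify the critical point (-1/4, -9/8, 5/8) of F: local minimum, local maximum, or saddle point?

The Hessian is constant: H = [[4, -2, 6], [-2, 2, -2], [6, -2, -6]].
Leading principal minors: Δ₁ = 4, Δ₂ = 4, Δ₃ = -64.
The minors fit neither the all-positive nor the alternating-sign pattern, so H is indefinite: a saddle point.

saddle point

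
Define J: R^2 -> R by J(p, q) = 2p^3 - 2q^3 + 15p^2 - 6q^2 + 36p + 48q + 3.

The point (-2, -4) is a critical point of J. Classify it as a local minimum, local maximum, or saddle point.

local minimum

The mixed partial ∂²J/∂p∂q is 0, so the Hessian at any point is diag(J_pp, J_qq) = diag(6(2p + 5), -12(q + 1)).
At (-2, -4): H = diag(6, 36).
Both eigenvalues are positive, so H is positive definite: a local minimum.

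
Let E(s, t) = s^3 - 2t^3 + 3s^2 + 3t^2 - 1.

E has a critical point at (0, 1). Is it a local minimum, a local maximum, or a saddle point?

saddle point

The mixed partial ∂²E/∂s∂t is 0, so the Hessian at any point is diag(E_ss, E_tt) = diag(6(s + 1), 6(-2t + 1)).
At (0, 1): H = diag(6, -6).
The eigenvalues have opposite signs, so H is indefinite: a saddle point.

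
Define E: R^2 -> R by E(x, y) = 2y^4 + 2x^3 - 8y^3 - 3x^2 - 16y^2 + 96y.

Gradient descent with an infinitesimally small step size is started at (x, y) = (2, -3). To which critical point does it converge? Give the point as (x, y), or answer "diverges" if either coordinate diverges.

(1, -2)

E is separable, so gradient descent decouples: x follows -∂E/∂x, y follows -∂E/∂y.
∂E/∂x = 6x(x - 1); at x=2 this is 12, so x decreases.
∂E/∂y = 8(y - 3)(y - 2)(y + 2); at y=-3 this is -240, so y increases.
x converges to its nearest critical value 1 (a local min of the x-part); y converges to -2. The iterate converges to (1, -2).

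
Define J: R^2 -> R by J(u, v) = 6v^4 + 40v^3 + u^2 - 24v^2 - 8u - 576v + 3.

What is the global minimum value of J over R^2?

J(u,v) separates as P(u) + Q(v) + 3, so its minimum is min P + min Q + 3.
P'(u) = 2u - 8 vanishes at u ∈ {4}; Q'(v) = 24(v - 2)(v + 3)(v + 4) vanishes at v ∈ {-4, -3, 2}.
Local minima of P (where P''>0): P(4)=-16. Local minima of Q: Q(-4)=896, Q(2)=-832.
So the global minimum of J is P(4) + Q(2) + 3 = -16 − 832 + 3 = -845, attained at (4, 2).

-845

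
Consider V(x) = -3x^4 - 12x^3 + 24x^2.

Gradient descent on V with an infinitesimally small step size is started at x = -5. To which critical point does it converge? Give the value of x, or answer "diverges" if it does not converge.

V'(x) = -12x(x - 1)(x + 4), so V'(-5) = 360.
Gradient descent moves in the -V' direction, i.e. x is decreasing.
There is no critical point below x=-5, and V' keeps the same sign, so the iterate runs off to −∞.

diverges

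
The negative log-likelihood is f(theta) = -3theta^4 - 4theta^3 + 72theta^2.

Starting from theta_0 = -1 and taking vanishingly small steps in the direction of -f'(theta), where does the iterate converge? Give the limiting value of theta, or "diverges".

0

f'(theta) = -12theta(theta - 3)(theta + 4), so f'(-1) = -144.
Gradient descent moves in the -f' direction, i.e. theta is increasing.
The nearest critical point in that direction is theta = 0, where f'' = 144 > 0 (a local minimum). The iterate converges there.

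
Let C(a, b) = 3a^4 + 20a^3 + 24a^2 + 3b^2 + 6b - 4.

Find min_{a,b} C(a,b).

-135

C(a,b) separates as P(a) + Q(b) − 4, so its minimum is min P + min Q − 4.
P'(a) = 12a(a + 1)(a + 4) vanishes at a ∈ {-4, -1, 0}; Q'(b) = 6b + 6 vanishes at b ∈ {-1}.
Local minima of P (where P''>0): P(-4)=-128, P(0)=0. Local minima of Q: Q(-1)=-3.
So the global minimum of C is P(-4) + Q(-1) − 4 = -128 − 3 − 4 = -135, attained at (-4, -1).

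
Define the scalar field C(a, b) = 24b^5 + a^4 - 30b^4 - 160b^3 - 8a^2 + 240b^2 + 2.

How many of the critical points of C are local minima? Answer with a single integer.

4

C separates as a function of a plus a function of b, so ∇C=0 decouples.
∂C/∂a = 4a(a - 2)(a + 2) = 0 at a ∈ {-2, 0, 2}; ∂C/∂b = 120b(b - 2)(b - 1)(b + 2) = 0 at b ∈ {-2, 0, 1, 2}.
The Hessian is diagonal: diag(C_aa, C_bb). Second derivatives: C_aa(-2)=32, C_aa(0)=-16, C_aa(2)=32; C_bb(-2)=-2880, C_bb(0)=480, C_bb(1)=-360, C_bb(2)=960.
Local minima occur where both diagonal entries positive: (-2, 0), (-2, 2), (2, 0), (2, 2). Count: 4.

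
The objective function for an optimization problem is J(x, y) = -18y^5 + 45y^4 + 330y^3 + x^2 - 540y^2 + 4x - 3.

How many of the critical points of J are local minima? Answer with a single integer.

2

J separates as a function of x plus a function of y, so ∇J=0 decouples.
∂J/∂x = 2(x + 2) = 0 at x ∈ {-2}; ∂J/∂y = -90y(y - 4)(y - 1)(y + 3) = 0 at y ∈ {-3, 0, 1, 4}.
The Hessian is diagonal: diag(J_xx, J_yy). Second derivatives: J_xx(-2)=2; J_yy(-3)=7560, J_yy(0)=-1080, J_yy(1)=1080, J_yy(4)=-7560.
Local minima occur where both diagonal entries positive: (-2, -3), (-2, 1). Count: 2.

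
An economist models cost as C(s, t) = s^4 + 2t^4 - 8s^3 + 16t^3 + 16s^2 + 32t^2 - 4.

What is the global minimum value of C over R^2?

-4

C(s,t) separates as P(s) + Q(t) − 4, so its minimum is min P + min Q − 4.
P'(s) = 4s(s - 4)(s - 2) vanishes at s ∈ {0, 2, 4}; Q'(t) = 8t(t + 2)(t + 4) vanishes at t ∈ {-4, -2, 0}.
Local minima of P (where P''>0): P(0)=0, P(4)=0. Local minima of Q: Q(-4)=0, Q(0)=0.
So the global minimum of C is P(0) + Q(-4) − 4 = 0 + 0 − 4 = -4, attained at (0, -4).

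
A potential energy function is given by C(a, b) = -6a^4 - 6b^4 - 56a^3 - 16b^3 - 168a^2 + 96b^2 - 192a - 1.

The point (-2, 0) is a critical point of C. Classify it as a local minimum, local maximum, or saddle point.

The mixed partial ∂²C/∂a∂b is 0, so the Hessian at any point is diag(C_aa, C_bb) = diag(-24(3a^2 + 14a + 14), 24(-3b^2 - 4b + 8)).
At (-2, 0): H = diag(48, 192).
Both eigenvalues are positive, so H is positive definite: a local minimum.

local minimum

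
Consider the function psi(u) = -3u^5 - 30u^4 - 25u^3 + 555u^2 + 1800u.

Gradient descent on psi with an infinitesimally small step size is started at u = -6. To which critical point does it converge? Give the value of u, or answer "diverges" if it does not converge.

psi'(u) = -15(u - 3)(u + 2)(u + 4)(u + 5), so psi'(-6) = -1080.
Gradient descent moves in the -psi' direction, i.e. u is increasing.
The nearest critical point in that direction is u = -5, where psi'' = 360 > 0 (a local minimum). The iterate converges there.

-5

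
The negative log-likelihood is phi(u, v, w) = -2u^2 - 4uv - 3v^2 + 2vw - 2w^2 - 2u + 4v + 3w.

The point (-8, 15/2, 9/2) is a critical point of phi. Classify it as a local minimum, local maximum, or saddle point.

local maximum

The Hessian is constant: H = [[-4, -4, 0], [-4, -6, 2], [0, 2, -4]].
Leading principal minors: Δ₁ = -4, Δ₂ = 8, Δ₃ = -16.
The minors alternate sign starting negative (−, +, −), so H is negative definite: a local maximum.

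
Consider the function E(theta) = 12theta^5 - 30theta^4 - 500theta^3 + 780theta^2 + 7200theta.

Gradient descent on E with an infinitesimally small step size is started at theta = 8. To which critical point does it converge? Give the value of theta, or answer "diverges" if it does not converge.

5

E'(theta) = 60(theta - 5)(theta - 3)(theta + 2)(theta + 4), so E'(8) = 108000.
Gradient descent moves in the -E' direction, i.e. theta is decreasing.
The nearest critical point in that direction is theta = 5, where E'' = 7560 > 0 (a local minimum). The iterate converges there.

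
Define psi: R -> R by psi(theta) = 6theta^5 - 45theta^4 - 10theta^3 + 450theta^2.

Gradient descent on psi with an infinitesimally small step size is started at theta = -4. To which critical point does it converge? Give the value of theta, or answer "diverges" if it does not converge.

psi'(theta) = 30theta(theta - 5)(theta - 3)(theta + 2), so psi'(-4) = 15120.
Gradient descent moves in the -psi' direction, i.e. theta is decreasing.
There is no critical point below theta=-4, and psi' keeps the same sign, so the iterate runs off to −∞.

diverges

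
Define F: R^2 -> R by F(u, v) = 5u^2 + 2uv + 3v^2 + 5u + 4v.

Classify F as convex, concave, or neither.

convex

F is quadratic, so its Hessian is the constant matrix H = [[10, 2], [2, 6]].
det(H) = 56, tr(H) = 16.
det(H) > 0 and tr(H) > 0, so H is positive definite everywhere: convex.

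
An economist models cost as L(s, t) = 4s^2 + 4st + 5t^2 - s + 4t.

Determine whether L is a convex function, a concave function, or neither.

convex

L is quadratic, so its Hessian is the constant matrix H = [[8, 4], [4, 10]].
det(H) = 64, tr(H) = 18.
det(H) > 0 and tr(H) > 0, so H is positive definite everywhere: convex.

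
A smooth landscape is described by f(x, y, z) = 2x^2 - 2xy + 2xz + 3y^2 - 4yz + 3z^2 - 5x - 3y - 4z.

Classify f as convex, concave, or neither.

f is quadratic, so its Hessian is the constant matrix H = [[4, -2, 2], [-2, 6, -4], [2, -4, 6]].
Leading principal minors: 4, 20, 64.
All positive ⇒ H ≻ 0 ⇒ convex.

convex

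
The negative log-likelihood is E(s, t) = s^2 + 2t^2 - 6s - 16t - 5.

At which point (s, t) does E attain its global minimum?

(3, 4)

E(s,t) separates as P(s) + Q(t) − 5, so its minimum is min P + min Q − 5.
P'(s) = 2s - 6 vanishes at s ∈ {3}; Q'(t) = 4(t - 4) vanishes at t ∈ {4}.
Local minima of P (where P''>0): P(3)=-9. Local minima of Q: Q(4)=-32.
So the global minimum of E is P(3) + Q(4) − 5 = -9 − 32 − 5 = -46, attained at (3, 4).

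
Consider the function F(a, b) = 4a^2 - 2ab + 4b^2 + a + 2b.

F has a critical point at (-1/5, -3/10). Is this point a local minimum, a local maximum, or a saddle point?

local minimum

The Hessian of F is constant: H = [[8, -2], [-2, 8]].
det(H) = 8·8 − (-2)² = 60.
det(H) > 0 and tr(H) = 16 > 0, so H is positive definite and the point is a local minimum.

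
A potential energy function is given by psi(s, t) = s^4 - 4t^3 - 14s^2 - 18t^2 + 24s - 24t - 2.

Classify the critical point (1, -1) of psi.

local maximum

The mixed partial ∂²psi/∂s∂t is 0, so the Hessian at any point is diag(psi_ss, psi_tt) = diag(4(3s^2 - 7), -12(2t + 3)).
At (1, -1): H = diag(-16, -12).
Both eigenvalues are negative, so H is negative definite: a local maximum.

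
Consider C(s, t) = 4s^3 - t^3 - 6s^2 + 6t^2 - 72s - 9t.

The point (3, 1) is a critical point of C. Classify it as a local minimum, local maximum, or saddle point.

local minimum

The mixed partial ∂²C/∂s∂t is 0, so the Hessian at any point is diag(C_ss, C_tt) = diag(12(2s - 1), 6(-t + 2)).
At (3, 1): H = diag(60, 6).
Both eigenvalues are positive, so H is positive definite: a local minimum.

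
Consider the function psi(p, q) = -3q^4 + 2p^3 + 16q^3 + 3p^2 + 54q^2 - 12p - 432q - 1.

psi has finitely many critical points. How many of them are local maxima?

psi separates as a function of p plus a function of q, so ∇psi=0 decouples.
∂psi/∂p = 6(p - 1)(p + 2) = 0 at p ∈ {-2, 1}; ∂psi/∂q = -12(q - 4)(q - 3)(q + 3) = 0 at q ∈ {-3, 3, 4}.
The Hessian is diagonal: diag(psi_pp, psi_qq). Second derivatives: psi_pp(-2)=-18, psi_pp(1)=18; psi_qq(-3)=-504, psi_qq(3)=72, psi_qq(4)=-84.
Local maxima occur where both diagonal entries negative: (-2, -3), (-2, 4). Count: 2.

2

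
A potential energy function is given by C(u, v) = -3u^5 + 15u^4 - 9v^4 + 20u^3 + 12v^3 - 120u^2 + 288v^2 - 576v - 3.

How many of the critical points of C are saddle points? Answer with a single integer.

C separates as a function of u plus a function of v, so ∇C=0 decouples.
∂C/∂u = -15u(u - 4)(u - 2)(u + 2) = 0 at u ∈ {-2, 0, 2, 4}; ∂C/∂v = -36(v - 4)(v - 1)(v + 4) = 0 at v ∈ {-4, 1, 4}.
The Hessian is diagonal: diag(C_uu, C_vv). Second derivatives: C_uu(-2)=720, C_uu(0)=-240, C_uu(2)=240, C_uu(4)=-720; C_vv(-4)=-1440, C_vv(1)=540, C_vv(4)=-864.
Saddle points occur where the two diagonal entries have opposite signs: (-2, -4), (-2, 4), (0, 1), (2, -4), (2, 4), (4, 1). Count: 6.

6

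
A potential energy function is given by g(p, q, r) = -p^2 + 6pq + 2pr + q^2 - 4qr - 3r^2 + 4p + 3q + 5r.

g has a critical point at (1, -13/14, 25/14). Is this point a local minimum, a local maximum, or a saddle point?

The Hessian is constant: H = [[-2, 6, 2], [6, 2, -4], [2, -4, -6]].
Leading principal minors: Δ₁ = -2, Δ₂ = -40, Δ₃ = 168.
The minors fit neither the all-positive nor the alternating-sign pattern, so H is indefinite: a saddle point.

saddle point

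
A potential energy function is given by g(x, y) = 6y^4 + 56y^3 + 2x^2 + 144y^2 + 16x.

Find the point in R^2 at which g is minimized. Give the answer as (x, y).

g(x,y) separates as P(x) + Q(y), so its minimum is min P + min Q.
P'(x) = 4x + 16 vanishes at x ∈ {-4}; Q'(y) = 24y(y + 3)(y + 4) vanishes at y ∈ {-4, -3, 0}.
Local minima of P (where P''>0): P(-4)=-32. Local minima of Q: Q(-4)=256, Q(0)=0.
So the global minimum of g is P(-4) + Q(0) = -32 + 0 = -32, attained at (-4, 0).

(-4, 0)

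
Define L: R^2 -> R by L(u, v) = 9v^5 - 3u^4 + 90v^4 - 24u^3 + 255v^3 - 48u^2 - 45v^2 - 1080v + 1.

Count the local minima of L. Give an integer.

2

L separates as a function of u plus a function of v, so ∇L=0 decouples.
∂L/∂u = -12u(u + 2)(u + 4) = 0 at u ∈ {-4, -2, 0}; ∂L/∂v = 45(v - 1)(v + 2)(v + 3)(v + 4) = 0 at v ∈ {-4, -3, -2, 1}.
The Hessian is diagonal: diag(L_uu, L_vv). Second derivatives: L_uu(-4)=-96, L_uu(-2)=48, L_uu(0)=-96; L_vv(-4)=-450, L_vv(-3)=180, L_vv(-2)=-270, L_vv(1)=2700.
Local minima occur where both diagonal entries positive: (-2, -3), (-2, 1). Count: 2.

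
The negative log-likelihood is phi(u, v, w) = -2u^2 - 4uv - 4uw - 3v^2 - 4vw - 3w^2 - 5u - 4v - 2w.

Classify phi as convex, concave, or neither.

concave

phi is quadratic, so its Hessian is the constant matrix H = [[-4, -4, -4], [-4, -6, -4], [-4, -4, -6]].
Leading principal minors: -4, 8, -16.
Signs alternate −, +, − ⇒ H ≺ 0 ⇒ concave.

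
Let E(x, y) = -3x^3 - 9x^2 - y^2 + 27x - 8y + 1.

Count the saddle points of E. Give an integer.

1

E separates as a function of x plus a function of y, so ∇E=0 decouples.
∂E/∂x = -9(x - 1)(x + 3) = 0 at x ∈ {-3, 1}; ∂E/∂y = -2(y + 4) = 0 at y ∈ {-4}.
The Hessian is diagonal: diag(E_xx, E_yy). Second derivatives: E_xx(-3)=36, E_xx(1)=-36; E_yy(-4)=-2.
Saddle points occur where the two diagonal entries have opposite signs: (-3, -4). Count: 1.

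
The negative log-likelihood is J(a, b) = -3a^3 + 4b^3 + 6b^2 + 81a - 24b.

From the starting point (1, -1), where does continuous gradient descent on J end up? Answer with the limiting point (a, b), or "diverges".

J is separable, so gradient descent decouples: a follows -∂J/∂a, b follows -∂J/∂b.
∂J/∂a = -9(a - 3)(a + 3); at a=1 this is 72, so a decreases.
∂J/∂b = 12(b - 1)(b + 2); at b=-1 this is -24, so b increases.
a converges to its nearest critical value -3 (a local min of the a-part); b converges to 1. The iterate converges to (-3, 1).

(-3, 1)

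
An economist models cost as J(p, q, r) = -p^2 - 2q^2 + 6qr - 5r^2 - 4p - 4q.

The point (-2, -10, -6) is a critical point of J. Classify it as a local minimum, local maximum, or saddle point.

The Hessian is constant: H = [[-2, 0, 0], [0, -4, 6], [0, 6, -10]].
Leading principal minors: Δ₁ = -2, Δ₂ = 8, Δ₃ = -8.
The minors alternate sign starting negative (−, +, −), so H is negative definite: a local maximum.

local maximum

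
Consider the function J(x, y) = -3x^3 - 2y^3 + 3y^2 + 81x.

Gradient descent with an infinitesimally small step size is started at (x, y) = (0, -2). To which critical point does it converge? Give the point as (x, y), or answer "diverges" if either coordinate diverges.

(-3, 0)

J is separable, so gradient descent decouples: x follows -∂J/∂x, y follows -∂J/∂y.
∂J/∂x = -9(x - 3)(x + 3); at x=0 this is 81, so x decreases.
∂J/∂y = -6y(y - 1); at y=-2 this is -36, so y increases.
x converges to its nearest critical value -3 (a local min of the x-part); y converges to 0. The iterate converges to (-3, 0).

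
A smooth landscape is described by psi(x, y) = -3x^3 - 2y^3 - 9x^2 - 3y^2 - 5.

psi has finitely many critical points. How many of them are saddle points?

2

psi separates as a function of x plus a function of y, so ∇psi=0 decouples.
∂psi/∂x = -9x(x + 2) = 0 at x ∈ {-2, 0}; ∂psi/∂y = -6y(y + 1) = 0 at y ∈ {-1, 0}.
The Hessian is diagonal: diag(psi_xx, psi_yy). Second derivatives: psi_xx(-2)=18, psi_xx(0)=-18; psi_yy(-1)=6, psi_yy(0)=-6.
Saddle points occur where the two diagonal entries have opposite signs: (-2, 0), (0, -1). Count: 2.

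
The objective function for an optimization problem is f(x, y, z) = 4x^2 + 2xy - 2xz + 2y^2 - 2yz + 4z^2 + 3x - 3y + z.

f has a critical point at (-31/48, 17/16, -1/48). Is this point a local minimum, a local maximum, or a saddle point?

local minimum

The Hessian is constant: H = [[8, 2, -2], [2, 4, -2], [-2, -2, 8]].
Leading principal minors: Δ₁ = 8, Δ₂ = 28, Δ₃ = 192.
All leading minors are positive, so H is positive definite: a local minimum.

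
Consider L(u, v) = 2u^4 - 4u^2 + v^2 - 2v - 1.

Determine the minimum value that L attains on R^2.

-4

L(u,v) separates as P(u) + Q(v) − 1, so its minimum is min P + min Q − 1.
P'(u) = 8u(u - 1)(u + 1) vanishes at u ∈ {-1, 0, 1}; Q'(v) = 2v - 2 vanishes at v ∈ {1}.
Local minima of P (where P''>0): P(-1)=-2, P(1)=-2. Local minima of Q: Q(1)=-1.
So the global minimum of L is P(-1) + Q(1) − 1 = -2 − 1 − 1 = -4, attained at (-1, 1).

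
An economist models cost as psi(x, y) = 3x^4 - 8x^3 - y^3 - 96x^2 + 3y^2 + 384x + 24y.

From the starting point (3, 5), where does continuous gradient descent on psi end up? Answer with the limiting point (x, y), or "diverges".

psi is separable, so gradient descent decouples: x follows -∂psi/∂x, y follows -∂psi/∂y.
∂psi/∂x = 12(x - 4)(x - 2)(x + 4); at x=3 this is -84, so x increases.
∂psi/∂y = -3(y - 4)(y + 2); at y=5 this is -21, so y increases.
The y-coordinate has no critical point in that direction and runs off to infinity.

diverges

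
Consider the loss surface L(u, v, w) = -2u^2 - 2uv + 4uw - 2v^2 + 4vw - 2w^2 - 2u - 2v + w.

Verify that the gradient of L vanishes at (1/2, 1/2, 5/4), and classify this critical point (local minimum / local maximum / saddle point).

∇L = (-4u - 2v + 4w - 2, -2u - 4v + 4w - 2, 4u + 4v - 4w + 1); substituting (1/2, 1/2, 5/4) gives ∇L = (0, 0, 0), so (1/2, 1/2, 5/4) is indeed a critical point.
The Hessian is constant: H = [[-4, -2, 4], [-2, -4, 4], [4, 4, -4]].
Leading principal minors: Δ₁ = -4, Δ₂ = 12, Δ₃ = 16.
The minors fit neither the all-positive nor the alternating-sign pattern, so H is indefinite: a saddle point.

saddle point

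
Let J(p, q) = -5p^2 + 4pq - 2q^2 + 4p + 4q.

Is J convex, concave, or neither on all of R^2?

concave

J is quadratic, so its Hessian is the constant matrix H = [[-10, 4], [4, -4]].
det(H) = 24, tr(H) = -14.
det(H) > 0 and tr(H) < 0, so H is negative definite everywhere: concave.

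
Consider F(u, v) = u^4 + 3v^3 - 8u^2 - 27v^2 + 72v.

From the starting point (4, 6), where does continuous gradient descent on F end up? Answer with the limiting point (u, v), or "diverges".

(2, 4)

F is separable, so gradient descent decouples: u follows -∂F/∂u, v follows -∂F/∂v.
∂F/∂u = 4u(u - 2)(u + 2); at u=4 this is 192, so u decreases.
∂F/∂v = 9(v - 4)(v - 2); at v=6 this is 72, so v decreases.
u converges to its nearest critical value 2 (a local min of the u-part); v converges to 4. The iterate converges to (2, 4).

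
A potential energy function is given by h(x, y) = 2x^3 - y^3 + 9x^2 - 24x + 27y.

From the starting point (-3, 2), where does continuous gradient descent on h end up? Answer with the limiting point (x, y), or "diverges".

(1, -3)

h is separable, so gradient descent decouples: x follows -∂h/∂x, y follows -∂h/∂y.
∂h/∂x = 6(x - 1)(x + 4); at x=-3 this is -24, so x increases.
∂h/∂y = -3(y - 3)(y + 3); at y=2 this is 15, so y decreases.
x converges to its nearest critical value 1 (a local min of the x-part); y converges to -3. The iterate converges to (1, -3).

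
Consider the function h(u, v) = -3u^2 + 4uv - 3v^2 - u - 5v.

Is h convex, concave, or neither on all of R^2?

h is quadratic, so its Hessian is the constant matrix H = [[-6, 4], [4, -6]].
det(H) = 20, tr(H) = -12.
det(H) > 0 and tr(H) < 0, so H is negative definite everywhere: concave.

concave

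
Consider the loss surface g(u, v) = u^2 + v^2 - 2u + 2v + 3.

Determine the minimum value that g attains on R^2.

1

g(u,v) separates as P(u) + Q(v) + 3, so its minimum is min P + min Q + 3.
P'(u) = 2u - 2 vanishes at u ∈ {1}; Q'(v) = 2v + 2 vanishes at v ∈ {-1}.
Local minima of P (where P''>0): P(1)=-1. Local minima of Q: Q(-1)=-1.
So the global minimum of g is P(1) + Q(-1) + 3 = -1 − 1 + 3 = 1, attained at (1, -1).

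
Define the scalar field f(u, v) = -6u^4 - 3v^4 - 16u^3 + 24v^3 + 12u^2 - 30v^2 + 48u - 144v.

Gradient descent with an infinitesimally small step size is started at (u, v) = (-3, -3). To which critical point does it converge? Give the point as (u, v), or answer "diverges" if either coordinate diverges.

diverges

f is separable, so gradient descent decouples: u follows -∂f/∂u, v follows -∂f/∂v.
∂f/∂u = -24(u - 1)(u + 1)(u + 2); at u=-3 this is 192, so u decreases.
∂f/∂v = -12(v - 4)(v - 3)(v + 1); at v=-3 this is 1008, so v decreases.
The u-coordinate has no critical point in that direction and runs off to infinity.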